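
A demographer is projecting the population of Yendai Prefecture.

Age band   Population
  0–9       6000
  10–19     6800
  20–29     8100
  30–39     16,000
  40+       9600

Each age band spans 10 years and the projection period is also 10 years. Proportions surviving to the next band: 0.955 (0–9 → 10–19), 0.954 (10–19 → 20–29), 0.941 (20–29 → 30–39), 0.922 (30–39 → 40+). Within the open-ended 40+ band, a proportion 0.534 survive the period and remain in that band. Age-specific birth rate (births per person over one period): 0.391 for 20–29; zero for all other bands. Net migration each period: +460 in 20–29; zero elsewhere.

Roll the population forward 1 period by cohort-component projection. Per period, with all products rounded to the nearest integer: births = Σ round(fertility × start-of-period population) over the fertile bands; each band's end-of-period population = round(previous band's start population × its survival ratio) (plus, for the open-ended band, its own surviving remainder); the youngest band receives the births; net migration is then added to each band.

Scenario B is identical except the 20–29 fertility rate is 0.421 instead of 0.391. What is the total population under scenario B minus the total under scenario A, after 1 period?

After projecting period 1:
Births: 8100 × 0.391 = 3167
10–19: 6000 × 0.955 = 5730
20–29: 6800 × 0.954 = 6487
30–39: 8100 × 0.941 = 7622
40+: 16000 × 0.922 + 9600 × 0.534 = 14752 + 5126 = 19878
Net migration: 20–29 + 460 → 6947
End of period: [3167, 5730, 6947, 7622, 19878]
Scenario A total after 1 period: 43344
Scenario B projection —
After projecting period 1:
Births: 8100 × 0.421 = 3410
10–19: 6000 × 0.955 = 5730
20–29: 6800 × 0.954 = 6487
30–39: 8100 × 0.941 = 7622
40+: 16000 × 0.922 + 9600 × 0.534 = 14752 + 5126 = 19878
Net migration: 20–29 + 460 → 6947
End of period: [3410, 5730, 6947, 7622, 19878]
Scenario B total after 1 period: 43587
Difference B − A = 43587 − 43344 = 243

243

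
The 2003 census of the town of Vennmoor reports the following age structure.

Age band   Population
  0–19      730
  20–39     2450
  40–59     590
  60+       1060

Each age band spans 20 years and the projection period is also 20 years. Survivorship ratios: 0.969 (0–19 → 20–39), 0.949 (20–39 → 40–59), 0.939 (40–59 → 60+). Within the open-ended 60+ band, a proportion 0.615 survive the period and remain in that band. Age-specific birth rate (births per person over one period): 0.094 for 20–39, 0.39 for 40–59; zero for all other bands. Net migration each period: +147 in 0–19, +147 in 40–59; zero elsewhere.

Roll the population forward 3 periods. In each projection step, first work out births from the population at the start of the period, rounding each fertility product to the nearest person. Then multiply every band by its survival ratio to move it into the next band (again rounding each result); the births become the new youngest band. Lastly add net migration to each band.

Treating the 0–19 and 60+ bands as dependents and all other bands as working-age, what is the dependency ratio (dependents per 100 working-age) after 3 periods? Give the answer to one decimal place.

After projecting period 1:
Births: 2450 * 0.094 = 230 ; 590 * 0.39 = 230 — total 460
20–39: 730 * 0.969 = 707
40–59: 2450 * 0.949 = 2325
60+: 590 * 0.939 + 1060 * 0.615 = 554 + 652 = 1206
Net migration: 0–19 + 147 → 607; 40–59 + 147 → 2472
→ [607, 707, 2472, 1206]
After projecting period 2:
Births: 707 * 0.094 = 66 ; 2472 * 0.39 = 964 — total 1030
20–39: 607 * 0.969 = 588
40–59: 707 * 0.949 = 671
60+: 2472 * 0.939 + 1206 * 0.615 = 2321 + 742 = 3063
Net migration: 0–19 + 147 → 1177; 40–59 + 147 → 818
→ [1177, 588, 818, 3063]
After projecting period 3:
Births: 588 * 0.094 = 55 ; 818 * 0.39 = 319 — total 374
20–39: 1177 * 0.969 = 1141
40–59: 588 * 0.949 = 558
60+: 818 * 0.939 + 3063 * 0.615 = 768 + 1884 = 2652
Net migration: 0–19 + 147 → 521; 40–59 + 147 → 705
→ [521, 1141, 705, 2652]
Dependents (band 0–19 + band 60+) = 521 + 2652 = 3173; working-age = 1846; ratio = 3173/1846 × 100 = 171.9

171.9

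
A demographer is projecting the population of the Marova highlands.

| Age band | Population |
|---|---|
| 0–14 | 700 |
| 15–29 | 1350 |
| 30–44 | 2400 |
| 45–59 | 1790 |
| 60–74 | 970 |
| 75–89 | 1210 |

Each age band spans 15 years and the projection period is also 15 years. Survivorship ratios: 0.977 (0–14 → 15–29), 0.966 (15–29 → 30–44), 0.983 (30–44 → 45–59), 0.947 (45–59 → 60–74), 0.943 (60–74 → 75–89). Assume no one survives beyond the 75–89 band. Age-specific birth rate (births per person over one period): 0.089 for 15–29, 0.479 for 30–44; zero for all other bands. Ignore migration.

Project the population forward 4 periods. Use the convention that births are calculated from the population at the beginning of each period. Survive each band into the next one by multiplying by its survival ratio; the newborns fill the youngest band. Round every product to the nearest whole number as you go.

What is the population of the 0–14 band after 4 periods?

634

[period 1]
Births: 1350 × 0.089 = 120 ; 2400 × 0.479 = 1150 — total 1270
15–29: 700 × 0.977 = 684
30–44: 1350 × 0.966 = 1304
45–59: 2400 × 0.983 = 2359
60–74: 1790 × 0.947 = 1695
75–89: 970 × 0.943 = 915
Population now: 0–14=1270, 15–29=684, 30–44=1304, 45–59=2359, 60–74=1695, 75–89=915
[period 2]
Births: 684 × 0.089 = 61 ; 1304 × 0.479 = 625 — total 686
15–29: 1270 × 0.977 = 1241
30–44: 684 × 0.966 = 661
45–59: 1304 × 0.983 = 1282
60–74: 2359 × 0.947 = 2234
75–89: 1695 × 0.943 = 1598
Population now: 0–14=686, 15–29=1241, 30–44=661, 45–59=1282, 60–74=2234, 75–89=1598
[period 3]
Births: 1241 × 0.089 = 110 ; 661 × 0.479 = 317 — total 427
15–29: 686 × 0.977 = 670
30–44: 1241 × 0.966 = 1199
45–59: 661 × 0.983 = 650
60–74: 1282 × 0.947 = 1214
75–89: 2234 × 0.943 = 2107
Population now: 0–14=427, 15–29=670, 30–44=1199, 45–59=650, 60–74=1214, 75–89=2107
[period 4]
Births: 670 × 0.089 = 60 ; 1199 × 0.479 = 574 — total 634
15–29: 427 × 0.977 = 417
30–44: 670 × 0.966 = 647
45–59: 1199 × 0.983 = 1179
60–74: 650 × 0.947 = 616
75–89: 1214 × 0.943 = 1145
Population now: 0–14=634, 15–29=417, 30–44=647, 45–59=1179, 60–74=616, 75–89=1145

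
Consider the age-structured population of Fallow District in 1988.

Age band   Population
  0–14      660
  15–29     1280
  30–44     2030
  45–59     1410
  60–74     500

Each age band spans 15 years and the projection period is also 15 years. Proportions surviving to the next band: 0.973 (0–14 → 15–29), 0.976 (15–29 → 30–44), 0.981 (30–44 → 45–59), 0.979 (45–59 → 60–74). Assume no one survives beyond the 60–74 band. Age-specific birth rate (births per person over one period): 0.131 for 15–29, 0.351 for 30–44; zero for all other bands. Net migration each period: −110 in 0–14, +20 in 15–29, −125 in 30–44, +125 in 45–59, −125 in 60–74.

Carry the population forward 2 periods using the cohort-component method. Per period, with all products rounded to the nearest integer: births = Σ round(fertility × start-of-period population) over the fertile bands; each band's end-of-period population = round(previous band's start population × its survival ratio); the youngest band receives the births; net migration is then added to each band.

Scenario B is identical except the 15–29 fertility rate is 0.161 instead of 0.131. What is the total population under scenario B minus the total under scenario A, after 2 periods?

After projecting period 1:
Births: 1280 × 0.131 = 168  |  2030 × 0.351 = 713 — total 881
15–29: 660 × 0.973 = 642
30–44: 1280 × 0.976 = 1249
45–59: 2030 × 0.981 = 1991
60–74: 1410 × 0.979 = 1380
Net migration: 0–14 − 110 → 771; 15–29 + 20 → 662; 30–44 − 125 → 1124; 45–59 + 125 → 2116; 60–74 − 125 → 1255
→ [771, 662, 1124, 2116, 1255]
After projecting period 2:
Births: 662 × 0.131 = 87  |  1124 × 0.351 = 395 — total 482
15–29: 771 × 0.973 = 750
30–44: 662 × 0.976 = 646
45–59: 1124 × 0.981 = 1103
60–74: 2116 × 0.979 = 2072
Net migration: 0–14 − 110 → 372; 15–29 + 20 → 770; 30–44 − 125 → 521; 45–59 + 125 → 1228; 60–74 − 125 → 1947
→ [372, 770, 521, 1228, 1947]
Scenario A total after 2 periods: 4838
Scenario B projection —
After projecting period 1:
Births: 1280 × 0.161 = 206  |  2030 × 0.351 = 713 — total 919
15–29: 660 × 0.973 = 642
30–44: 1280 × 0.976 = 1249
45–59: 2030 × 0.981 = 1991
60–74: 1410 × 0.979 = 1380
Net migration: 0–14 − 110 → 809; 15–29 + 20 → 662; 30–44 − 125 → 1124; 45–59 + 125 → 2116; 60–74 − 125 → 1255
→ [809, 662, 1124, 2116, 1255]
After projecting period 2:
Births: 662 × 0.161 = 107  |  1124 × 0.351 = 395 — total 502
15–29: 809 × 0.973 = 787
30–44: 662 × 0.976 = 646
45–59: 1124 × 0.981 = 1103
60–74: 2116 × 0.979 = 2072
Net migration: 0–14 − 110 → 392; 15–29 + 20 → 807; 30–44 − 125 → 521; 45–59 + 125 → 1228; 60–74 − 125 → 1947
→ [392, 807, 521, 1228, 1947]
Scenario B total after 2 periods: 4895
Difference B − A = 4895 − 4838 = 57

57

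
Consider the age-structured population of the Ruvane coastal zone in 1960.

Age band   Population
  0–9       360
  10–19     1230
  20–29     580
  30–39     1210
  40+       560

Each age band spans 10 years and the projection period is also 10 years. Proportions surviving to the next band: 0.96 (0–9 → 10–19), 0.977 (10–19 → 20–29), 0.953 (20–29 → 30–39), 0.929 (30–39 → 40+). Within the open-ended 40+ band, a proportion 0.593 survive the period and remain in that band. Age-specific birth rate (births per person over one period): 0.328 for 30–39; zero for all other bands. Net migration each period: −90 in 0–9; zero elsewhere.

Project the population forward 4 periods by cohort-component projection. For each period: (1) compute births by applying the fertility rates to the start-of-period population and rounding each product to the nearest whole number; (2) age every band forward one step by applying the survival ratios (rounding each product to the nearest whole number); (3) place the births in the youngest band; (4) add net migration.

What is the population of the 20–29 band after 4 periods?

85

Period 1:
Births: 1210 × 0.328 = 397
10–19: 360 × 0.96 = 346
20–29: 1230 × 0.977 = 1202
30–39: 580 × 0.953 = 553
40+: 1210 × 0.929 + 560 × 0.593 = 1124 + 332 = 1456
Net migration: 0–9 − 90 → 307
Population now: 0–9=307, 10–19=346, 20–29=1202, 30–39=553, 40+=1456
Period 2:
Births: 553 × 0.328 = 181
10–19: 307 × 0.96 = 295
20–29: 346 × 0.977 = 338
30–39: 1202 × 0.953 = 1146
40+: 553 × 0.929 + 1456 × 0.593 = 514 + 863 = 1377
Net migration: 0–9 − 90 → 91
Population now: 0–9=91, 10–19=295, 20–29=338, 30–39=1146, 40+=1377
Period 3:
Births: 1146 × 0.328 = 376
10–19: 91 × 0.96 = 87
20–29: 295 × 0.977 = 288
30–39: 338 × 0.953 = 322
40+: 1146 × 0.929 + 1377 × 0.593 = 1065 + 817 = 1882
Net migration: 0–9 − 90 → 286
Population now: 0–9=286, 10–19=87, 20–29=288, 30–39=322, 40+=1882
Period 4:
Births: 322 × 0.328 = 106
10–19: 286 × 0.96 = 275
20–29: 87 × 0.977 = 85
30–39: 288 × 0.953 = 274
40+: 322 × 0.929 + 1882 × 0.593 = 299 + 1116 = 1415
Net migration: 0–9 − 90 → 16
Population now: 0–9=16, 10–19=275, 20–29=85, 30–39=274, 40+=1415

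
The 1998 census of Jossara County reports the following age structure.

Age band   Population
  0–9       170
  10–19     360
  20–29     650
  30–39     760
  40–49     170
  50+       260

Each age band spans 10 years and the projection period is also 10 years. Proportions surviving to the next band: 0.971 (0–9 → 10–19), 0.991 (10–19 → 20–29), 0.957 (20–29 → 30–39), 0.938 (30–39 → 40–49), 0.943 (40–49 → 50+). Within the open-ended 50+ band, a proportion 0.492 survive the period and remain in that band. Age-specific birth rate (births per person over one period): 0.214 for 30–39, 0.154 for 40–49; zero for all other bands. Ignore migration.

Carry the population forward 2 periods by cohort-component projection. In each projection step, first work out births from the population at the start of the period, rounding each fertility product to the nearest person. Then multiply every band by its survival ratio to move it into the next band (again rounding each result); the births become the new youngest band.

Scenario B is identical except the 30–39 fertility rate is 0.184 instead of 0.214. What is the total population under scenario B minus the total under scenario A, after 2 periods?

Let group 1 be 0–9 through group 6 = 50+.
After projecting period 1:
Births: 760 × 0.214 = 163 ; 170 × 0.154 = 26 ⇒ total 189
Group 2: 170 × 0.971 = 165
Group 3: 360 × 0.991 = 357
Group 4: 650 × 0.957 = 622
Group 5: 760 × 0.938 = 713
Group 6: 170 × 0.943 + 260 × 0.492 = 160 + 128 = 288
End of period: [189, 165, 357, 622, 713, 288]
After projecting period 2:
Births: 622 × 0.214 = 133 ; 713 × 0.154 = 110 ⇒ total 243
Group 2: 189 × 0.971 = 184
Group 3: 165 × 0.991 = 164
Group 4: 357 × 0.957 = 342
Group 5: 622 × 0.938 = 583
Group 6: 713 × 0.943 + 288 × 0.492 = 672 + 142 = 814
End of period: [243, 184, 164, 342, 583, 814]
Scenario A total after 2 periods: 2330
Scenario B projection —
After projecting period 1:
Births: 760 × 0.184 = 140 ; 170 × 0.154 = 26 ⇒ total 166
Group 2: 170 × 0.971 = 165
Group 3: 360 × 0.991 = 357
Group 4: 650 × 0.957 = 622
Group 5: 760 × 0.938 = 713
Group 6: 170 × 0.943 + 260 × 0.492 = 160 + 128 = 288
End of period: [166, 165, 357, 622, 713, 288]
After projecting period 2:
Births: 622 × 0.184 = 114 ; 713 × 0.154 = 110 ⇒ total 224
Group 2: 166 × 0.971 = 161
Group 3: 165 × 0.991 = 164
Group 4: 357 × 0.957 = 342
Group 5: 622 × 0.938 = 583
Group 6: 713 × 0.943 + 288 × 0.492 = 672 + 142 = 814
End of period: [224, 161, 164, 342, 583, 814]
Scenario B total after 2 periods: 2288
Difference B − A = 2288 − 2330 = -42

-42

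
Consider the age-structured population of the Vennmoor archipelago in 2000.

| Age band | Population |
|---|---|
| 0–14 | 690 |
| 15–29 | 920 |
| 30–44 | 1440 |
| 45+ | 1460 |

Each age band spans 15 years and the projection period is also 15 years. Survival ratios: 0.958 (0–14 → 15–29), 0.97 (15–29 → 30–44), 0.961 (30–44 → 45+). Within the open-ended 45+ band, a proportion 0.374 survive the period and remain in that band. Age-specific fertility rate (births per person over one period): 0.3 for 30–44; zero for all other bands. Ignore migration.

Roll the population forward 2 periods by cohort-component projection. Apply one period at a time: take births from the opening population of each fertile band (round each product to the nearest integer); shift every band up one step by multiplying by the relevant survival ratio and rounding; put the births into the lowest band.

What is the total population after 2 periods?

2902

After projecting period 1:
Births: 1440 × 0.3 = 432
15–29: 690 × 0.958 = 661
30–44: 920 × 0.97 = 892
45+: 1440 × 0.961 + 1460 × 0.374 = 1384 + 546 = 1930
Giving 432 / 661 / 892 / 1930.
After projecting period 2:
Births: 892 × 0.3 = 268
15–29: 432 × 0.958 = 414
30–44: 661 × 0.97 = 641
45+: 892 × 0.961 + 1930 × 0.374 = 857 + 722 = 1579
Giving 268 / 414 / 641 / 1579.
Total after period 2: 268 + 414 + 641 + 1579 = 2902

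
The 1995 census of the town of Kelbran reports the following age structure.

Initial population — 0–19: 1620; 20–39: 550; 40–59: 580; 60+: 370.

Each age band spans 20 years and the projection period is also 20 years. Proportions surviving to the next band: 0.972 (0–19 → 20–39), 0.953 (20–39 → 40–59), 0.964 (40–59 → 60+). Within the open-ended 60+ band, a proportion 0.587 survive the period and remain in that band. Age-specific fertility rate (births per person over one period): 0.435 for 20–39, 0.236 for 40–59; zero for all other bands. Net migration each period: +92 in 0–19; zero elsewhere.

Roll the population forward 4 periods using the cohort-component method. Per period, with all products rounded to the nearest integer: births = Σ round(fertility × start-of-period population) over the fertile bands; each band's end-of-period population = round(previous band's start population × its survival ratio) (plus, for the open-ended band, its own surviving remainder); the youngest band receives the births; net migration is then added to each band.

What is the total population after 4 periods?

3634

Period 1:
Births: 550 * 0.435 = 239  |  580 * 0.236 = 137 ⇒ total 376
20–39: 1620 * 0.972 = 1575
40–59: 550 * 0.953 = 524
60+: 580 * 0.964 + 370 * 0.587 = 559 + 217 = 776
Net migration: 0–19 + 92 → 468
Giving 468 / 1575 / 524 / 776.
Period 2:
Births: 1575 * 0.435 = 685  |  524 * 0.236 = 124 ⇒ total 809
20–39: 468 * 0.972 = 455
40–59: 1575 * 0.953 = 1501
60+: 524 * 0.964 + 776 * 0.587 = 505 + 456 = 961
Net migration: 0–19 + 92 → 901
Giving 901 / 455 / 1501 / 961.
Period 3:
Births: 455 * 0.435 = 198  |  1501 * 0.236 = 354 ⇒ total 552
20–39: 901 * 0.972 = 876
40–59: 455 * 0.953 = 434
60+: 1501 * 0.964 + 961 * 0.587 = 1447 + 564 = 2011
Net migration: 0–19 + 92 → 644
Giving 644 / 876 / 434 / 2011.
Period 4:
Births: 876 * 0.435 = 381  |  434 * 0.236 = 102 ⇒ total 483
20–39: 644 * 0.972 = 626
40–59: 876 * 0.953 = 835
60+: 434 * 0.964 + 2011 * 0.587 = 418 + 1180 = 1598
Net migration: 0–19 + 92 → 575
Giving 575 / 626 / 835 / 1598.
Total after period 4: 575 + 626 + 835 + 1598 = 3634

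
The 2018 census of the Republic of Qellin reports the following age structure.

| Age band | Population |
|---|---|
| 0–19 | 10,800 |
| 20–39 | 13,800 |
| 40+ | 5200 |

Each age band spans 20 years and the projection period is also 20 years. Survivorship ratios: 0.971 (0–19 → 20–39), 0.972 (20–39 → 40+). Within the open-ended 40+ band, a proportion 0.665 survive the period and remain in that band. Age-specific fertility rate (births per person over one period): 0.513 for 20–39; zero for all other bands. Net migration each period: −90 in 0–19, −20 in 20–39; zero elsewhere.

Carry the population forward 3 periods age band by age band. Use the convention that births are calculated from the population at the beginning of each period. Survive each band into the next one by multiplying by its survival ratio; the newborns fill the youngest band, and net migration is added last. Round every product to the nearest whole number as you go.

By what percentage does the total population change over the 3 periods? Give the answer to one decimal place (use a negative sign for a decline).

-1.7

(Groups numbered youngest = 1 to oldest = 3.)
Period 1.
Births: 13800 × 0.513 = 7079
Group 2: 10800 × 0.971 = 10487
Group 3: 13800 × 0.972 + 5200 × 0.665 = 13414 + 3458 = 16872
Net migration: Group 1 − 90 → 6989; Group 2 − 20 → 10467
Giving 6989 / 10467 / 16872.
Period 2.
Births: 10467 × 0.513 = 5370
Group 2: 6989 × 0.971 = 6786
Group 3: 10467 × 0.972 + 16872 × 0.665 = 10174 + 11220 = 21394
Net migration: Group 1 − 90 → 5280; Group 2 − 20 → 6766
Giving 5280 / 6766 / 21394.
Period 3.
Births: 6766 × 0.513 = 3471
Group 2: 5280 × 0.971 = 5127
Group 3: 6766 × 0.972 + 21394 × 0.665 = 6577 + 14227 = 20804
Net migration: Group 1 − 90 → 3381; Group 2 − 20 → 5107
Giving 3381 / 5107 / 20804.
Total: 29800 → 29292; change = -508; percentage change = -1.7%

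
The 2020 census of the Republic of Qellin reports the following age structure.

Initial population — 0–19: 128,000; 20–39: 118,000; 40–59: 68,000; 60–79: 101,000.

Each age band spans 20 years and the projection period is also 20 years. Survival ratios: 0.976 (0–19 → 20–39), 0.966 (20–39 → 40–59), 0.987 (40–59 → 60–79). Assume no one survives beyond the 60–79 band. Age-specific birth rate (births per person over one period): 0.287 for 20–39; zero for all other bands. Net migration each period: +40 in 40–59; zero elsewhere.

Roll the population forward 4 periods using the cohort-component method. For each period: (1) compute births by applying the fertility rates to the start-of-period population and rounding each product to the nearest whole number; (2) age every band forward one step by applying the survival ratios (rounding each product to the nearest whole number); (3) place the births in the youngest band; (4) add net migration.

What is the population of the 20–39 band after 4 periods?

9258

Let band 1 be 0–19 through band 4 = 60–79.
[period 1]
Births: 118000 * 0.287 = 33866
Band 2: 128000 * 0.976 = 124928
Band 3: 118000 * 0.966 = 113988
Band 4: 68000 * 0.987 = 67116
Net migration: Band 3 + 40 → 114028
Population now: 0–19=33866, 20–39=124928, 40–59=114028, 60–79=67116
[period 2]
Births: 124928 * 0.287 = 35854
Band 2: 33866 * 0.976 = 33053
Band 3: 124928 * 0.966 = 120680
Band 4: 114028 * 0.987 = 112546
Net migration: Band 3 + 40 → 120720
Population now: 0–19=35854, 20–39=33053, 40–59=120720, 60–79=112546
[period 3]
Births: 33053 * 0.287 = 9486
Band 2: 35854 * 0.976 = 34994
Band 3: 33053 * 0.966 = 31929
Band 4: 120720 * 0.987 = 119151
Net migration: Band 3 + 40 → 31969
Population now: 0–19=9486, 20–39=34994, 40–59=31969, 60–79=119151
[period 4]
Births: 34994 * 0.287 = 10043
Band 2: 9486 * 0.976 = 9258
Band 3: 34994 * 0.966 = 33804
Band 4: 31969 * 0.987 = 31553
Net migration: Band 3 + 40 → 33844
Population now: 0–19=10043, 20–39=9258, 40–59=33844, 60–79=31553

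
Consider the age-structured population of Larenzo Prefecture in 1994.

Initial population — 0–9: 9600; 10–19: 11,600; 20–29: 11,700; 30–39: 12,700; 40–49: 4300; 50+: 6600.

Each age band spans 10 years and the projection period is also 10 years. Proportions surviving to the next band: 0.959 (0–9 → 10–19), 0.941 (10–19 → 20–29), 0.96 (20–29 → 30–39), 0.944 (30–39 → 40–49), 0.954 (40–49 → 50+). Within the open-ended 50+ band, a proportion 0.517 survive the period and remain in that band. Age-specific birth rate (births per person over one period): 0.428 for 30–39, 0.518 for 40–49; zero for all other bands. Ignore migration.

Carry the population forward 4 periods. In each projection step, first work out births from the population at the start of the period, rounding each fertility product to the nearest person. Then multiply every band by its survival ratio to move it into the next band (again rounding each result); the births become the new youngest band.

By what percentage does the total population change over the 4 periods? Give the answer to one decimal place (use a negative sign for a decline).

Period 1.
Births: 12700 × 0.428 = 5436 ; 4300 × 0.518 = 2227 — total 7663
10–19: 9600 × 0.959 = 9206
20–29: 11600 × 0.941 = 10916
30–39: 11700 × 0.96 = 11232
40–49: 12700 × 0.944 = 11989
50+: 4300 × 0.954 + 6600 × 0.517 = 4102 + 3412 = 7514
Population now: 0–9=7663, 10–19=9206, 20–29=10916, 30–39=11232, 40–49=11989, 50+=7514
Period 2.
Births: 11232 × 0.428 = 4807 ; 11989 × 0.518 = 6210 — total 11017
10–19: 7663 × 0.959 = 7349
20–29: 9206 × 0.941 = 8663
30–39: 10916 × 0.96 = 10479
40–49: 11232 × 0.944 = 10603
50+: 11989 × 0.954 + 7514 × 0.517 = 11438 + 3885 = 15323
Population now: 0–9=11017, 10–19=7349, 20–29=8663, 30–39=10479, 40–49=10603, 50+=15323
Period 3.
Births: 10479 × 0.428 = 4485 ; 10603 × 0.518 = 5492 — total 9977
10–19: 11017 × 0.959 = 10565
20–29: 7349 × 0.941 = 6915
30–39: 8663 × 0.96 = 8316
40–49: 10479 × 0.944 = 9892
50+: 10603 × 0.954 + 15323 × 0.517 = 10115 + 7922 = 18037
Population now: 0–9=9977, 10–19=10565, 20–29=6915, 30–39=8316, 40–49=9892, 50+=18037
Period 4.
Births: 8316 × 0.428 = 3559 ; 9892 × 0.518 = 5124 — total 8683
10–19: 9977 × 0.959 = 9568
20–29: 10565 × 0.941 = 9942
30–39: 6915 × 0.96 = 6638
40–49: 8316 × 0.944 = 7850
50+: 9892 × 0.954 + 18037 × 0.517 = 9437 + 9325 = 18762
Population now: 0–9=8683, 10–19=9568, 20–29=9942, 30–39=6638, 40–49=7850, 50+=18762
Total: 56500 → 61443; change = 4943; percentage change = 8.7%

8.7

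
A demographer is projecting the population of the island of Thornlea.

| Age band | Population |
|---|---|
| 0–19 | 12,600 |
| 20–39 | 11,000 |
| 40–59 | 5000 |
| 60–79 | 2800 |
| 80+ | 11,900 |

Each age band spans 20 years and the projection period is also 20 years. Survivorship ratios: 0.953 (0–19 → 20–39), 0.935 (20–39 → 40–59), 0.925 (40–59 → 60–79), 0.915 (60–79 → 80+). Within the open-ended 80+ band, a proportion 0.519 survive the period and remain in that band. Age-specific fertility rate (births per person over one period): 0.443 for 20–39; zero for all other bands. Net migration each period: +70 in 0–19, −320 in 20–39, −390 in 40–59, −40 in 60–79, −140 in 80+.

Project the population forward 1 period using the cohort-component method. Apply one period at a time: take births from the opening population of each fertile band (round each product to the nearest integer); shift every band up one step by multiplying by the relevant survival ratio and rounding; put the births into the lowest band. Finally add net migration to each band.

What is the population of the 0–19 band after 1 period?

4943

Numbering the groups 1..5 from youngest to oldest:
[period 1]
Births: 11000 * 0.443 = 4873
Group 2: 12600 * 0.953 = 12008
Group 3: 11000 * 0.935 = 10285
Group 4: 5000 * 0.925 = 4625
Group 5: 2800 * 0.915 + 11900 * 0.519 = 2562 + 6176 = 8738
Net migration: Group 1 + 70 → 4943; Group 2 − 320 → 11688; Group 3 − 390 → 9895; Group 4 − 40 → 4585; Group 5 − 140 → 8598
End of period: [4943, 11688, 9895, 4585, 8598]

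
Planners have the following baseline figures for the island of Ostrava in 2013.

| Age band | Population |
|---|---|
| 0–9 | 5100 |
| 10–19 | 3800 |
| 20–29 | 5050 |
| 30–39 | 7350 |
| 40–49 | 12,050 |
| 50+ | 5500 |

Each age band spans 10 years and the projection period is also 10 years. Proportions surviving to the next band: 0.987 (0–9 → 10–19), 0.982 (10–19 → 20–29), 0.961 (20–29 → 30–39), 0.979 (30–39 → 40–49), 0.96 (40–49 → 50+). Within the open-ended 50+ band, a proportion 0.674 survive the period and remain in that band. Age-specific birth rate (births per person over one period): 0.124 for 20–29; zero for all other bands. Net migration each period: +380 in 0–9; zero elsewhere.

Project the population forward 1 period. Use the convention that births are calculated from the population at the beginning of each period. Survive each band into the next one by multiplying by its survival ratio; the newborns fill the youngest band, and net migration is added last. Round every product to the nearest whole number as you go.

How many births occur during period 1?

[period 1]
Births: 5050 × 0.124 = 626
10–19: 5100 × 0.987 = 5034
20–29: 3800 × 0.982 = 3732
30–39: 5050 × 0.961 = 4853
40–49: 7350 × 0.979 = 7196
50+: 12050 × 0.96 + 5500 × 0.674 = 11568 + 3707 = 15275
Net migration: 0–9 + 380 → 1006
End of period: [1006, 5034, 3732, 4853, 7196, 15275]

626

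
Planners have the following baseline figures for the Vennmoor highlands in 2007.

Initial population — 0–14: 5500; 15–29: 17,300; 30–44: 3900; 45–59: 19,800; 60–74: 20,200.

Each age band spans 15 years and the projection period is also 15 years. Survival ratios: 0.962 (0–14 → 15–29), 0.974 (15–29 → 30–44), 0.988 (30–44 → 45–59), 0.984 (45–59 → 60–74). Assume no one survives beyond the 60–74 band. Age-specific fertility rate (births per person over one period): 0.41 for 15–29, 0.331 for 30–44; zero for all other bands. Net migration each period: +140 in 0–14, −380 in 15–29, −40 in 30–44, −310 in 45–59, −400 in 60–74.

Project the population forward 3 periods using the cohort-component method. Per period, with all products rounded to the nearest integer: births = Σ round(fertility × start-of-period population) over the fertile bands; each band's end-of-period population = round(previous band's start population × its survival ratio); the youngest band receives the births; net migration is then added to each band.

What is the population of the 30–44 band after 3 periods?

7577

Numbering the bands 1..5 from youngest to oldest:
— Period 1 —
Births: 17300 × 0.41 = 7093 ; 3900 × 0.331 = 1291 ⇒ total 8384
Band 2: 5500 × 0.962 = 5291
Band 3: 17300 × 0.974 = 16850
Band 4: 3900 × 0.988 = 3853
Band 5: 19800 × 0.984 = 19483
Net migration: Band 1 + 140 → 8524; Band 2 − 380 → 4911; Band 3 − 40 → 16810; Band 4 − 310 → 3543; Band 5 − 400 → 19083
Population now: 0–14=8524, 15–29=4911, 30–44=16810, 45–59=3543, 60–74=19083
— Period 2 —
Births: 4911 × 0.41 = 2014 ; 16810 × 0.331 = 5564 ⇒ total 7578
Band 2: 8524 × 0.962 = 8200
Band 3: 4911 × 0.974 = 4783
Band 4: 16810 × 0.988 = 16608
Band 5: 3543 × 0.984 = 3486
Net migration: Band 1 + 140 → 7718; Band 2 − 380 → 7820; Band 3 − 40 → 4743; Band 4 − 310 → 16298; Band 5 − 400 → 3086
Population now: 0–14=7718, 15–29=7820, 30–44=4743, 45–59=16298, 60–74=3086
— Period 3 —
Births: 7820 × 0.41 = 3206 ; 4743 × 0.331 = 1570 ⇒ total 4776
Band 2: 7718 × 0.962 = 7425
Band 3: 7820 × 0.974 = 7617
Band 4: 4743 × 0.988 = 4686
Band 5: 16298 × 0.984 = 16037
Net migration: Band 1 + 140 → 4916; Band 2 − 380 → 7045; Band 3 − 40 → 7577; Band 4 − 310 → 4376; Band 5 − 400 → 15637
Population now: 0–14=4916, 15–29=7045, 30–44=7577, 45–59=4376, 60–74=15637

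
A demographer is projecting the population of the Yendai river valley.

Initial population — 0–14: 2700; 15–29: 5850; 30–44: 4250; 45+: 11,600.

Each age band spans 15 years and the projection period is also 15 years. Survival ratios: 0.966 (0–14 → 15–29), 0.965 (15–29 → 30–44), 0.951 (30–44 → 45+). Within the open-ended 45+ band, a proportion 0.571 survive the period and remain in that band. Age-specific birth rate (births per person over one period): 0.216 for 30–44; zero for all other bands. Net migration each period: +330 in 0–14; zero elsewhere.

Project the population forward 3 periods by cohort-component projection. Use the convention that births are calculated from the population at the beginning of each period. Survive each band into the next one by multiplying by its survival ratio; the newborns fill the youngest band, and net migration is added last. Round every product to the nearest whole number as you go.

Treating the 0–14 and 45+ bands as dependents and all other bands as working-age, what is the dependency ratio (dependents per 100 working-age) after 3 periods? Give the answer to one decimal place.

(Groups numbered youngest = 1 to oldest = 4.)
[period 1]
Births: 4250 * 0.216 = 918
Group 2: 2700 * 0.966 = 2608
Group 3: 5850 * 0.965 = 5645
Group 4: 4250 * 0.951 + 11600 * 0.571 = 4042 + 6624 = 10666
Net migration: Group 1 + 330 → 1248
Giving 1248 / 2608 / 5645 / 10666.
[period 2]
Births: 5645 * 0.216 = 1219
Group 2: 1248 * 0.966 = 1206
Group 3: 2608 * 0.965 = 2517
Group 4: 5645 * 0.951 + 10666 * 0.571 = 5368 + 6090 = 11458
Net migration: Group 1 + 330 → 1549
Giving 1549 / 1206 / 2517 / 11458.
[period 3]
Births: 2517 * 0.216 = 544
Group 2: 1549 * 0.966 = 1496
Group 3: 1206 * 0.965 = 1164
Group 4: 2517 * 0.951 + 11458 * 0.571 = 2394 + 6543 = 8937
Net migration: Group 1 + 330 → 874
Giving 874 / 1496 / 1164 / 8937.
Dependents (band 0–14 + band 45+) = 874 + 8937 = 9811; working-age = 2660; ratio = 9811/2660 × 100 = 368.8

368.8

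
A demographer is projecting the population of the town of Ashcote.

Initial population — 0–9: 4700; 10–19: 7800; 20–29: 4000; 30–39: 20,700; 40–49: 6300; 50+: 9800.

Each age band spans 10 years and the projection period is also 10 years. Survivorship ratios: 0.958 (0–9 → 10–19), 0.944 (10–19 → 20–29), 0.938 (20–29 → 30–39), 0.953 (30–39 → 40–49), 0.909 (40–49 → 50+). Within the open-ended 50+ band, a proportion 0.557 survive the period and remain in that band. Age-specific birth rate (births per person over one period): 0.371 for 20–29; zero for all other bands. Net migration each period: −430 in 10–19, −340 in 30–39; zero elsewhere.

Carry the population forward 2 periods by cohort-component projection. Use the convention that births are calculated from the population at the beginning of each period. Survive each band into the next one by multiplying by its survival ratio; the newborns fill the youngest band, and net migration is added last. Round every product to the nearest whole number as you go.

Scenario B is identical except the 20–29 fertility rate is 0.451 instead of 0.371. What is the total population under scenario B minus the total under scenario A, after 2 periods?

After projecting period 1:
Births: 4000 × 0.371 = 1484
10–19: 4700 × 0.958 = 4503
20–29: 7800 × 0.944 = 7363
30–39: 4000 × 0.938 = 3752
40–49: 20700 × 0.953 = 19727
50+: 6300 × 0.909 + 9800 × 0.557 = 5727 + 5459 = 11186
Net migration: 10–19 − 430 → 4073; 30–39 − 340 → 3412
→ [1484, 4073, 7363, 3412, 19727, 11186]
After projecting period 2:
Births: 7363 × 0.371 = 2732
10–19: 1484 × 0.958 = 1422
20–29: 4073 × 0.944 = 3845
30–39: 7363 × 0.938 = 6906
40–49: 3412 × 0.953 = 3252
50+: 19727 × 0.909 + 11186 × 0.557 = 17932 + 6231 = 24163
Net migration: 10–19 − 430 → 992; 30–39 − 340 → 6566
→ [2732, 992, 3845, 6566, 3252, 24163]
Scenario A total after 2 periods: 41550
Scenario B projection —
After projecting period 1:
Births: 4000 × 0.451 = 1804
10–19: 4700 × 0.958 = 4503
20–29: 7800 × 0.944 = 7363
30–39: 4000 × 0.938 = 3752
40–49: 20700 × 0.953 = 19727
50+: 6300 × 0.909 + 9800 × 0.557 = 5727 + 5459 = 11186
Net migration: 10–19 − 430 → 4073; 30–39 − 340 → 3412
→ [1804, 4073, 7363, 3412, 19727, 11186]
After projecting period 2:
Births: 7363 × 0.451 = 3321
10–19: 1804 × 0.958 = 1728
20–29: 4073 × 0.944 = 3845
30–39: 7363 × 0.938 = 6906
40–49: 3412 × 0.953 = 3252
50+: 19727 × 0.909 + 11186 × 0.557 = 17932 + 6231 = 24163
Net migration: 10–19 − 430 → 1298; 30–39 − 340 → 6566
→ [3321, 1298, 3845, 6566, 3252, 24163]
Scenario B total after 2 periods: 42445
Difference B − A = 42445 − 41550 = 895

895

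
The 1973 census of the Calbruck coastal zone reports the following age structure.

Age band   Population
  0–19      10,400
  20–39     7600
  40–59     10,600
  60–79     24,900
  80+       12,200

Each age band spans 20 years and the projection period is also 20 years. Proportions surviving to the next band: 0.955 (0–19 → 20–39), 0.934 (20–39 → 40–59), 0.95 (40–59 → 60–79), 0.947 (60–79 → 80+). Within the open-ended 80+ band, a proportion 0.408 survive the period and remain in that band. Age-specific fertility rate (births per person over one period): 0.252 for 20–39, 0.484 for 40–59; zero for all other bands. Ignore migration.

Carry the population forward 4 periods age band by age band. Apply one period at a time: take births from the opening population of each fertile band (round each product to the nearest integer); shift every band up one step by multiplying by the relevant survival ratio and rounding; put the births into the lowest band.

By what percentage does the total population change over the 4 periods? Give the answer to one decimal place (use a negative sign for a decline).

[period 1]
Births: 7600 × 0.252 = 1915  |  10600 × 0.484 = 5130 — total 7045
20–39: 10400 × 0.955 = 9932
40–59: 7600 × 0.934 = 7098
60–79: 10600 × 0.95 = 10070
80+: 24900 × 0.947 + 12200 × 0.408 = 23580 + 4978 = 28558
Giving 7045 / 9932 / 7098 / 10070 / 28558.
[period 2]
Births: 9932 × 0.252 = 2503  |  7098 × 0.484 = 3435 — total 5938
20–39: 7045 × 0.955 = 6728
40–59: 9932 × 0.934 = 9276
60–79: 7098 × 0.95 = 6743
80+: 10070 × 0.947 + 28558 × 0.408 = 9536 + 11652 = 21188
Giving 5938 / 6728 / 9276 / 6743 / 21188.
[period 3]
Births: 6728 × 0.252 = 1695  |  9276 × 0.484 = 4490 — total 6185
20–39: 5938 × 0.955 = 5671
40–59: 6728 × 0.934 = 6284
60–79: 9276 × 0.95 = 8812
80+: 6743 × 0.947 + 21188 × 0.408 = 6386 + 8645 = 15031
Giving 6185 / 5671 / 6284 / 8812 / 15031.
[period 4]
Births: 5671 × 0.252 = 1429  |  6284 × 0.484 = 3041 — total 4470
20–39: 6185 × 0.955 = 5907
40–59: 5671 × 0.934 = 5297
60–79: 6284 × 0.95 = 5970
80+: 8812 × 0.947 + 15031 × 0.408 = 8345 + 6133 = 14478
Giving 4470 / 5907 / 5297 / 5970 / 14478.
Total: 65700 → 36122; change = -29578; percentage change = -45.0%

-45.0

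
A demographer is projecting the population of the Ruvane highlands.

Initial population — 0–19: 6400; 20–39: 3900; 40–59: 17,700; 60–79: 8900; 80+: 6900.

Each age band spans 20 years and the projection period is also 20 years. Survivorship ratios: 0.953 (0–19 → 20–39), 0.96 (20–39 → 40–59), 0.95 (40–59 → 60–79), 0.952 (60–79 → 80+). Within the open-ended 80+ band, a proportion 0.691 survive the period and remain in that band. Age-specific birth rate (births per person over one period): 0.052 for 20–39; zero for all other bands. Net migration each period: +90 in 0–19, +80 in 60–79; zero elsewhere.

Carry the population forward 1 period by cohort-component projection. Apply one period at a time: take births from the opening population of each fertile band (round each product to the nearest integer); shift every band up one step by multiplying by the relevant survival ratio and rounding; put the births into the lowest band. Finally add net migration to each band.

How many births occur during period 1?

After projecting period 1:
Births: 3900 × 0.052 = 203
20–39: 6400 × 0.953 = 6099
40–59: 3900 × 0.96 = 3744
60–79: 17700 × 0.95 = 16815
80+: 8900 × 0.952 + 6900 × 0.691 = 8473 + 4768 = 13241
Net migration: 0–19 + 90 → 293; 60–79 + 80 → 16895
End of period: [293, 6099, 3744, 16895, 13241]

203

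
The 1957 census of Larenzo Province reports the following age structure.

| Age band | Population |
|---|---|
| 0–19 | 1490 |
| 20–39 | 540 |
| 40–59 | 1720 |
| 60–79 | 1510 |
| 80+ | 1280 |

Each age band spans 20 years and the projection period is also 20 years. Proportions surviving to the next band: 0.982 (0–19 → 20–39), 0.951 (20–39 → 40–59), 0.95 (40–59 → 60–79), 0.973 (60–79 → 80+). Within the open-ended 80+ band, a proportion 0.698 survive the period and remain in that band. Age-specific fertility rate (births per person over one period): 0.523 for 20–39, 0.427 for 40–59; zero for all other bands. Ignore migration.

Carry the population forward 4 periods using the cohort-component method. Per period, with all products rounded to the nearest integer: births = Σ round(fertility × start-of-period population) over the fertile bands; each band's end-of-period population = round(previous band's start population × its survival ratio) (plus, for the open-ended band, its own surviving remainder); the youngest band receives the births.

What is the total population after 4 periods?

7022

Call the bands 1 to 5, youngest first.
Period 1.
Births: 540 × 0.523 = 282 ; 1720 × 0.427 = 734 → 1016
Band 2: 1490 × 0.982 = 1463
Band 3: 540 × 0.951 = 514
Band 4: 1720 × 0.95 = 1634
Band 5: 1510 × 0.973 + 1280 × 0.698 = 1469 + 893 = 2362
Population now: 0–19=1016, 20–39=1463, 40–59=514, 60–79=1634, 80+=2362
Period 2.
Births: 1463 × 0.523 = 765 ; 514 × 0.427 = 219 → 984
Band 2: 1016 × 0.982 = 998
Band 3: 1463 × 0.951 = 1391
Band 4: 514 × 0.95 = 488
Band 5: 1634 × 0.973 + 2362 × 0.698 = 1590 + 1649 = 3239
Population now: 0–19=984, 20–39=998, 40–59=1391, 60–79=488, 80+=3239
Period 3.
Births: 998 × 0.523 = 522 ; 1391 × 0.427 = 594 → 1116
Band 2: 984 × 0.982 = 966
Band 3: 998 × 0.951 = 949
Band 4: 1391 × 0.95 = 1321
Band 5: 488 × 0.973 + 3239 × 0.698 = 475 + 2261 = 2736
Population now: 0–19=1116, 20–39=966, 40–59=949, 60–79=1321, 80+=2736
Period 4.
Births: 966 × 0.523 = 505 ; 949 × 0.427 = 405 → 910
Band 2: 1116 × 0.982 = 1096
Band 3: 966 × 0.951 = 919
Band 4: 949 × 0.95 = 902
Band 5: 1321 × 0.973 + 2736 × 0.698 = 1285 + 1910 = 3195
Population now: 0–19=910, 20–39=1096, 40–59=919, 60–79=902, 80+=3195
Total after period 4: 910 + 1096 + 919 + 902 + 3195 = 7022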